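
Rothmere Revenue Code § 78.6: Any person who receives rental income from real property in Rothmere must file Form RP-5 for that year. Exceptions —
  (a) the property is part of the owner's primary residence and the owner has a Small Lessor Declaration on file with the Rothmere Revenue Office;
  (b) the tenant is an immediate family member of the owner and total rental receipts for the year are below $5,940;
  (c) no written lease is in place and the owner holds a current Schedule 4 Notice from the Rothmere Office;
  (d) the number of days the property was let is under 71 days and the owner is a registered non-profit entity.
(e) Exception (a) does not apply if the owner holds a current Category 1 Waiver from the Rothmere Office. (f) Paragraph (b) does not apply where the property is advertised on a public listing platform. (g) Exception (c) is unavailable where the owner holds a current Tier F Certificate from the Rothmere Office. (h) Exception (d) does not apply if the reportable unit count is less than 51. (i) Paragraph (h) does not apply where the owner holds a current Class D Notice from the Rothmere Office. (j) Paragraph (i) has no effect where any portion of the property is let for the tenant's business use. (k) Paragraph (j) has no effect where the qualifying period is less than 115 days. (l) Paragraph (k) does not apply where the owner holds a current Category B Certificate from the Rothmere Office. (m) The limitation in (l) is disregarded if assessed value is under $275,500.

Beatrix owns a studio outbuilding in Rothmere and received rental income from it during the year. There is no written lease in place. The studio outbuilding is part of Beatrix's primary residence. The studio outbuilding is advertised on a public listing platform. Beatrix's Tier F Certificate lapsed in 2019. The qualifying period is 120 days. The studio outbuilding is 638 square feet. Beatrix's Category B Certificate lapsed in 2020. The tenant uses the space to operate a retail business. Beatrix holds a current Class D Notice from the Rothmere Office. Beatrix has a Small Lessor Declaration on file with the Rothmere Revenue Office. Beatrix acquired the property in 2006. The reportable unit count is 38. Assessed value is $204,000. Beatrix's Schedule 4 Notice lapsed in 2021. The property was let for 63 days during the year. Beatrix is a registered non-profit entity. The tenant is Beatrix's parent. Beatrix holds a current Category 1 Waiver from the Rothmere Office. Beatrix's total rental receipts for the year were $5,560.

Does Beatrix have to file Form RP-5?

Exception (a): the studio outbuilding is part of the primary residence; a Small Lessor Declaration is on file — every condition holds. But: (e) is triggered — a current Category 1 Waiver is held. So (a) is unavailable.
Exception (b)'s conditions are all satisfied: the tenant is an immediate family member; total rental receipts for the year are $5,560, below the $5,940 limit. But applying paragraph (f): (f) is triggered — the property is publicly advertised. (b) is therefore removed.
Exception (c) requires that the owner holds a current Schedule 4 Notice from the Rothmere Office; but the Schedule 4 Notice is not current, so (c) is unavailable.
Exception (d) is satisfied on its face — the number of days the property was let is 63 days, under the 71 days limit; Beatrix is a registered non-profit. However, paragraphs (h)–(m) must be considered: (h) applies — the reportable unit count is 38, less than the 51 limit. (i) is engaged (a current Class D Notice is held), but is itself disapplied by (j): (j) applies — the space is let for business use. (k) does not operate here (the qualifying period is 120 days, not less than 115 days), so (j) stands. (d) is therefore removed.
No exception applies. The general rule governs.

Yes — Beatrix must file Form RP-5.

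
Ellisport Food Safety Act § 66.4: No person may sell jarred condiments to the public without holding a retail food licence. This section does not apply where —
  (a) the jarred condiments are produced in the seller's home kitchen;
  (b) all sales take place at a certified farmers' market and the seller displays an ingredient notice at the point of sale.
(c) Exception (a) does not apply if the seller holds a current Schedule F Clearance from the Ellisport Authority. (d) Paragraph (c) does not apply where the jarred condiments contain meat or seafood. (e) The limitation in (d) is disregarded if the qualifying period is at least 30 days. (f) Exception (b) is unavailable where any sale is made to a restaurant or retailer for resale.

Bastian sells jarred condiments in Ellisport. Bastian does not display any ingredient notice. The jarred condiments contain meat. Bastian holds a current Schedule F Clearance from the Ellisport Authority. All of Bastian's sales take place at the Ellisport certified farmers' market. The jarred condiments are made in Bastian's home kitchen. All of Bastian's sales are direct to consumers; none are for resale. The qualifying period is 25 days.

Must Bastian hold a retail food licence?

Exception (a): the jarred condiments are home-kitchen produced — every condition holds. Applying paragraphs (c)–(e): (c) applies (a current Schedule F Clearance is held), but yields to (d): (d) operates against (c): the jarred condiments contain meat. (e), which would lift (d), does not operate here — the qualifying period is 25 days, short of 30 days. So (a) applies.
Exception (b) does not apply: no ingredient notice is displayed.

No — exception (a) applies; Bastian is not required to hold a retail food licence.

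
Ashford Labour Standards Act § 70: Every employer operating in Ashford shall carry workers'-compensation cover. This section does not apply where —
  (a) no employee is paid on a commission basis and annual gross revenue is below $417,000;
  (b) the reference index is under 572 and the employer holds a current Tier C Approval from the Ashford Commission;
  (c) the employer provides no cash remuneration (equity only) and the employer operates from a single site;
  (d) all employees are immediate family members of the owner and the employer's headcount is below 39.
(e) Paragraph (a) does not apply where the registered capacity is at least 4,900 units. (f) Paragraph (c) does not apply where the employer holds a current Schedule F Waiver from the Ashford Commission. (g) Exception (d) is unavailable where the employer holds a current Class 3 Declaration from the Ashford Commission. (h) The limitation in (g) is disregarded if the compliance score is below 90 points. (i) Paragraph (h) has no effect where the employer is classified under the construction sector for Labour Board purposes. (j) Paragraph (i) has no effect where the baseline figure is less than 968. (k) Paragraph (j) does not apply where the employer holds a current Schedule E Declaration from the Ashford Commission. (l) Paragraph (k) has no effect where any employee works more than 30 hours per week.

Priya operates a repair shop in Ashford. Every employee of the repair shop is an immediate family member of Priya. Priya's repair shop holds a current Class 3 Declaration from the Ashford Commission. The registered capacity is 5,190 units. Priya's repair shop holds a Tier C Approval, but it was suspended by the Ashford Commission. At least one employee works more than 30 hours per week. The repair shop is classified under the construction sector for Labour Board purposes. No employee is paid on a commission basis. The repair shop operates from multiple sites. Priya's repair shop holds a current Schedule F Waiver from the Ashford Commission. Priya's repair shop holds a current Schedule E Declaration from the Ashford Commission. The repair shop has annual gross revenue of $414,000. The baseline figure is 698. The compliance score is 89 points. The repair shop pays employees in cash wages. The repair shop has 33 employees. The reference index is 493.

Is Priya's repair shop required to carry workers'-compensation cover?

No — exception (d) applies; Priya's repair shop is not required to carry workers'-compensation cover.

Exception (a)'s conditions are all satisfied: no employee is paid on commission; annual gross revenue is $414,000, below the $417,000 limit. But applying paragraph (e): (e) operates against (a): the registered capacity is 5,190 units, meeting the 4,900 units threshold. So (a) is unavailable.
Exception (b) fails — no current Tier C Approval is held.
Exception (c) requires that the employer provides no cash remuneration (equity only); but employees are paid cash wages, so (c) is unavailable.
All of (d)'s requirements are met (every employee is an immediate family member; the employer's headcount is 33, below the 39 limit). As to paragraphs (g)–(l): (g) would limit (d) — a current Class 3 Declaration is held — but (h) sets (g) aside: (h) operates — the compliance score is 89 points, below the 90 points limit. (i) would limit (h) — the repair shop is classified under the construction sector — but (j) sets (i) aside: (j) is triggered — the baseline figure is 698, less than the 968 limit. (k) is triggered (a current Schedule E Declaration is held), but is overridden by (l): (l) is triggered — at least one employee exceeds 30 hours/week. (d) remains available.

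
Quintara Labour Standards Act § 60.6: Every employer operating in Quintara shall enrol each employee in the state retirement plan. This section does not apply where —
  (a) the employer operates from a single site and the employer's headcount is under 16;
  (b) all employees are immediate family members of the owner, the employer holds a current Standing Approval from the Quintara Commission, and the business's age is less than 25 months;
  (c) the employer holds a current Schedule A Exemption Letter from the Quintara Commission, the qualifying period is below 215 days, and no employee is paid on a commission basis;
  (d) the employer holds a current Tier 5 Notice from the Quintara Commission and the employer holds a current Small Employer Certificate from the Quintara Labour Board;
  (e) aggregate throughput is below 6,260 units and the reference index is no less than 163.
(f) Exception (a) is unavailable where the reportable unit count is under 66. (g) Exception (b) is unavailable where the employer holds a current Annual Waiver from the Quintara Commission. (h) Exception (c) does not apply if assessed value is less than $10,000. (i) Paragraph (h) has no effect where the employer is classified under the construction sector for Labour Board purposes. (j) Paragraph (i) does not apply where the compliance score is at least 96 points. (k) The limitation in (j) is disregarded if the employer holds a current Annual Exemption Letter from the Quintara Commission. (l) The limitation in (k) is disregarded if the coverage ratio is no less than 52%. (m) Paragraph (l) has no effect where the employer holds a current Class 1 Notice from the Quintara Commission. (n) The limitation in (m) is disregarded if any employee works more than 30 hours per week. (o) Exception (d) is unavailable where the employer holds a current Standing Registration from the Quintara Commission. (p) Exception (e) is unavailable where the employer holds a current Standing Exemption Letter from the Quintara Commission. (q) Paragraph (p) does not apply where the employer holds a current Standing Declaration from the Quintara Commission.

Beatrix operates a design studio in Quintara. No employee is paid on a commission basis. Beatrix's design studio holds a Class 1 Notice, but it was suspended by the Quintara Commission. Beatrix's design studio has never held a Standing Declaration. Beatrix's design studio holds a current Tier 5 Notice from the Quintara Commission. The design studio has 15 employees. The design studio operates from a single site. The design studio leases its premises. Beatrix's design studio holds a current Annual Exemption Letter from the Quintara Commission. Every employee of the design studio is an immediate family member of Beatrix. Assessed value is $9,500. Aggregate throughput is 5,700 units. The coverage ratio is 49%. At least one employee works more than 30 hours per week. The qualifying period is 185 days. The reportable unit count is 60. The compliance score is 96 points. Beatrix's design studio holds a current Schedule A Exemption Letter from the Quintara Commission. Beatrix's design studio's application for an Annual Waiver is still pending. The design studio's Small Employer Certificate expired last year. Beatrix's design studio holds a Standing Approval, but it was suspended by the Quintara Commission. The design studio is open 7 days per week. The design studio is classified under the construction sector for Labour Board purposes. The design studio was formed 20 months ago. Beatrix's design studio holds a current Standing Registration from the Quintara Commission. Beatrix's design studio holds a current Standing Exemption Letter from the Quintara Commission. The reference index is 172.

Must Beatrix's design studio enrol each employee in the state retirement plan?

No — exception (c) applies; Beatrix's design studio is not required to enrol each employee in the state retirement plan.

Exception (a)'s conditions are all satisfied: the employer operates from a single site; the employer's headcount is 15, under the 16 limit. But: (f) operates — the reportable unit count is 60, under the 66 limit. Exception (a) does not apply.
Exception (b) does not apply: no current Standing Approval is held.
Exception (c) is satisfied on its face — a current Schedule A Exemption Letter is held; the qualifying period is 185 days, below the 215 days limit; no employee is paid on commission. As to paragraphs (h)–(n): (h) operates (assessed value is $9,500, less than the $10,000 limit), but is set aside by (i): (i) operates — the design studio is classified under the construction sector. (j) is triggered (the compliance score is 96 points, meeting the 96 points threshold), but is displaced by (k): (k) is triggered — a current Annual Exemption Letter is held. (l), which would lift (k), is inapplicable — the coverage ratio is 49%, short of 52%. (c) remains available.
Exception (d) fails — the Small Employer Certificate has expired.
Exception (e) is satisfied on its face — aggregate throughput is 5,700 units, below the 6,260 units limit; the reference index is 172, meeting the 163 threshold. Turning to paragraphs (p)–(q): (p) is triggered — a current Standing Exemption Letter is held. (q), which would lift (p), does not operate here — no current Standing Declaration is held. (e) is therefore removed.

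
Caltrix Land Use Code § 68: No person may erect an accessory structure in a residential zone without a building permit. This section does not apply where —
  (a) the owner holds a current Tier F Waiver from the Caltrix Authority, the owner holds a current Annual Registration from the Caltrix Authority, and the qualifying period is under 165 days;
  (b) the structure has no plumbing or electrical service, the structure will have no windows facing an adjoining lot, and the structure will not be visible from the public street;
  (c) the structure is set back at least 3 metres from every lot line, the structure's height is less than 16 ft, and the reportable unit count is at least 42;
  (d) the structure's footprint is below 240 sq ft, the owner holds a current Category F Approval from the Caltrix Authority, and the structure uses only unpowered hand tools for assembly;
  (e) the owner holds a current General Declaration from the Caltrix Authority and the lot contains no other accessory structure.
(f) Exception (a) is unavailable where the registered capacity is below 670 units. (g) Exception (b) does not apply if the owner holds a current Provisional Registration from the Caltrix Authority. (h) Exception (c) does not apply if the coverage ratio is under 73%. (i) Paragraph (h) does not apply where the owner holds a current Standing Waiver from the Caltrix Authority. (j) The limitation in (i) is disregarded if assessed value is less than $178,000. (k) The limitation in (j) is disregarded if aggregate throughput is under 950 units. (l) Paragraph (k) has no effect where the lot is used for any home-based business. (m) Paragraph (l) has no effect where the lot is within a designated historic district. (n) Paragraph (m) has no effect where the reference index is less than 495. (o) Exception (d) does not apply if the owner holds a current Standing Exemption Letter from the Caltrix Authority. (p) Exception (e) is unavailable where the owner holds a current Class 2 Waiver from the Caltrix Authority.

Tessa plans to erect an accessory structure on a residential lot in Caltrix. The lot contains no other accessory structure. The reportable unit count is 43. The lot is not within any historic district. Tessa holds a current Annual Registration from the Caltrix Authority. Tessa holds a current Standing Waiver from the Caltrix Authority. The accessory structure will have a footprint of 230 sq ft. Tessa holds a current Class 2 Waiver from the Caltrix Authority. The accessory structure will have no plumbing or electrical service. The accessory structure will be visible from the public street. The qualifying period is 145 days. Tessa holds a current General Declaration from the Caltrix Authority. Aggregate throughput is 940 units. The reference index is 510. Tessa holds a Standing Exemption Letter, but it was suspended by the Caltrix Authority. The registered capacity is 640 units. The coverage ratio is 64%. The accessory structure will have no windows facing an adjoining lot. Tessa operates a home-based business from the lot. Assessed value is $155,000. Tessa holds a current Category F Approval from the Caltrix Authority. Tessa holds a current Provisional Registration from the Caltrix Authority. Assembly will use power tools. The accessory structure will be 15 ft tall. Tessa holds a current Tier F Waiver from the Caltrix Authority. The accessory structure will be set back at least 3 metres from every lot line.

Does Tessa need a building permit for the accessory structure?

Yes — Tessa must obtain a building permit.

Exception (a)'s conditions are all satisfied: a current Tier F Waiver is held; a current Annual Registration is held; the qualifying period is 145 days, under the 165 days limit. Turning to paragraph (f): (f) operates — the registered capacity is 640 units, below the 670 units limit. (a) is therefore removed.
Exception (b) fails — the structure will be visible from the street.
All of (c)'s requirements are met (the setback is at least 3 m on every side; the structure's height is 15 ft, less than the 16 ft limit; the reportable unit count is 43, meeting the 42 threshold). However, paragraphs (h)–(n) must be considered: (h) operates against (c): the coverage ratio is 64%, under the 73% limit. (i) is engaged (a current Standing Waiver is held), but is displaced by (j): (j) is triggered — assessed value is $155,000, less than the $178,000 limit. (k) operates (aggregate throughput is 940 units, under the 950 units limit), but is overridden by (l): (l) is triggered — a home-based business operates on the lot. (m), which would lift (l), does not operate here — the lot is not in a historic district. (c) is therefore removed.
Exception (d) does not apply: assembly uses power tools.
Exception (e): a current General Declaration is held; the lot has no other accessory structure — every condition holds. But: (p) applies — a current Class 2 Waiver is held. (e) is therefore removed.
No exception is made out. Tessa falls within the general rule.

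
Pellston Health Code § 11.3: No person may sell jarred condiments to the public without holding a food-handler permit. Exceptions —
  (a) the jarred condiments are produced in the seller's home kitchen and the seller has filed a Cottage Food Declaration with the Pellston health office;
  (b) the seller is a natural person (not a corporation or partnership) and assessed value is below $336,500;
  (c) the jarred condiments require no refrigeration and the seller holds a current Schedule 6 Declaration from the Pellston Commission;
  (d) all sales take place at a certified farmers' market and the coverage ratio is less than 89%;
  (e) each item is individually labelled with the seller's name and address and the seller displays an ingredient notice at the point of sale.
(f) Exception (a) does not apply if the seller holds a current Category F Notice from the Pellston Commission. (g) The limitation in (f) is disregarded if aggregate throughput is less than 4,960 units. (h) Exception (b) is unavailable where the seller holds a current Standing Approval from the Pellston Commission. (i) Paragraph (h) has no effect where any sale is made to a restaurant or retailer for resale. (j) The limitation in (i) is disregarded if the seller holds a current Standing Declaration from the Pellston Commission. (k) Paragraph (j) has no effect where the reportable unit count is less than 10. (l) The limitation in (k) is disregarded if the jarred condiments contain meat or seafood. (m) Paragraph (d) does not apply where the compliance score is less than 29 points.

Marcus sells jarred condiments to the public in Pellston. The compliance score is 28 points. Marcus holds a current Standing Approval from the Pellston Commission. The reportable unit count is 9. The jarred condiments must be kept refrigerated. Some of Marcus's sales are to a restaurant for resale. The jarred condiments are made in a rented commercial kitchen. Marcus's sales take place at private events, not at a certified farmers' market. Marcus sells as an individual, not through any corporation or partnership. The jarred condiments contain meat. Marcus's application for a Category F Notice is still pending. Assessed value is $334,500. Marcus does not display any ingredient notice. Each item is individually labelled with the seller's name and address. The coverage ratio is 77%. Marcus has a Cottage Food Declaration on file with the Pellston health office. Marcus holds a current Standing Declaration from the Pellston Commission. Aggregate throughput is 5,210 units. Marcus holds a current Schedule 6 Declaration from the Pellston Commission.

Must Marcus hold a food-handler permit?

Yes — Marcus must hold a food-handler permit.

Exception (a) does not apply: the jarred condiments are made in a commercial kitchen, not a home kitchen.
All of (b)'s requirements are met (the seller is a natural person; assessed value is $334,500, below the $336,500 limit). However, paragraphs (h)–(l) must be considered: (h) operates against (b): a current Standing Approval is held. (i) is engaged (some sales are to a restaurant for resale), but is displaced by (j): (j) operates against (i): a current Standing Declaration is held. (k) would limit (j) — the reportable unit count is 9, less than the 10 limit — but (l) sets (k) aside: (l) operates — the jarred condiments contain meat. Exception (b) does not apply.
Exception (c) requires that the jarred condiments require no refrigeration; but the jarred condiments require refrigeration, so (c) is unavailable.
Exception (d) fails — sales are at private events, not a certified farmers' market.
Exception (e) requires that the seller displays an ingredient notice at the point of sale; but no ingredient notice is displayed, so (e) is unavailable.
No exception is made out. Marcus falls within the general rule.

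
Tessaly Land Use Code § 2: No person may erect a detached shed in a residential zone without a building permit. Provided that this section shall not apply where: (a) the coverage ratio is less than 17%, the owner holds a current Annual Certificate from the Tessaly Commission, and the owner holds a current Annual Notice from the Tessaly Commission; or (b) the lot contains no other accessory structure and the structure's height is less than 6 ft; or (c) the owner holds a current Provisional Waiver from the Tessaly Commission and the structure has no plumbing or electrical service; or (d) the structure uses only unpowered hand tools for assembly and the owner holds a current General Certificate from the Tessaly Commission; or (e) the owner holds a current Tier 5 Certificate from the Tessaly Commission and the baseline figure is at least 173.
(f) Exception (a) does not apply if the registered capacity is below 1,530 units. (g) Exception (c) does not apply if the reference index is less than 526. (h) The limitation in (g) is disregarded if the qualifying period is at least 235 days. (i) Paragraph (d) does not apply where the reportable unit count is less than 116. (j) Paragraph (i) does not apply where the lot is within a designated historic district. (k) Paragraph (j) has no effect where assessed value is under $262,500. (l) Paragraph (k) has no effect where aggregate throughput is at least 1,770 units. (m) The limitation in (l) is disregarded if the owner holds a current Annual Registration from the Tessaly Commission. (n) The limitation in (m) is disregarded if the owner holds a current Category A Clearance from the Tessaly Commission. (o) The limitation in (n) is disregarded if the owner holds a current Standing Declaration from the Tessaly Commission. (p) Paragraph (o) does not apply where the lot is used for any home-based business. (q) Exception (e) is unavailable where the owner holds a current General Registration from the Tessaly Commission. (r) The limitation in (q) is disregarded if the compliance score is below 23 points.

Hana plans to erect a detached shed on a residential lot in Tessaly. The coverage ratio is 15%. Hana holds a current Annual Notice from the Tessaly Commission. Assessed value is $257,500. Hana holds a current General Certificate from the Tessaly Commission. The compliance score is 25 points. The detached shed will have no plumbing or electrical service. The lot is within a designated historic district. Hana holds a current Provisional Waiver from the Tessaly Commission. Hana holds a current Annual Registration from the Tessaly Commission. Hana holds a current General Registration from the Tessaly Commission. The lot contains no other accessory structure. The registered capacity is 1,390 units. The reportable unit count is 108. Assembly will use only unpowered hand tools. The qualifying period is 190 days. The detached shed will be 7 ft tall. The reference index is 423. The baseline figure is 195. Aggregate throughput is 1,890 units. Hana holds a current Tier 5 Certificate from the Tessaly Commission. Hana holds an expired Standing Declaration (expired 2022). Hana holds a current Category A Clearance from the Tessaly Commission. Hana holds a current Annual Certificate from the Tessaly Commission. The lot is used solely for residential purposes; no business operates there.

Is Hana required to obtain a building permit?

No — exception (d) applies; Hana does not need a building permit.

Exception (a)'s conditions are all satisfied: the coverage ratio is 15%, less than the 17% limit; a current Annual Certificate is held; a current Annual Notice is held. Turning to paragraph (f): (f) operates against (a): the registered capacity is 1,390 units, below the 1,530 units limit. (a) is therefore removed.
Exception (b) requires that the structure's height is less than 6 ft; but the structure's height is 7 ft, not less than 6 ft, so (b) is unavailable.
Exception (c) is satisfied on its face — a current Provisional Waiver is held; there is no plumbing or electrical service. But: (g) operates — the reference index is 423, less than the 526 limit. (h) is not triggered (the qualifying period is 190 days, short of 235 days), so (g) stands. Exception (c) does not apply.
Exception (d)'s conditions are all satisfied: assembly uses only hand tools; a current General Certificate is held. Considering the limiting provisions: (i) is triggered (the reportable unit count is 108, less than the 116 limit), but is itself disapplied by (j): (j) operates against (i): the lot is in a historic district. (k) applies (assessed value is $257,500, under the $262,500 limit), but is displaced by (l): (l) is engaged — aggregate throughput is 1,890 units, meeting the 1,770 units threshold. (m) would limit (l) — a current Annual Registration is held — but (n) sets (m) aside: (n) operates against (m): a current Category A Clearance is held. (o) does not operate here (no current Standing Declaration is held), so (n) stands. So (d) applies.
Exception (e) is satisfied on its face — a current Tier 5 Certificate is held; the baseline figure is 195, meeting the 173 threshold. But: (q) operates — a current General Registration is held. (r), which would lift (q), does not operate here — the compliance score is 25 points, not below 23 points. So (e) is unavailable.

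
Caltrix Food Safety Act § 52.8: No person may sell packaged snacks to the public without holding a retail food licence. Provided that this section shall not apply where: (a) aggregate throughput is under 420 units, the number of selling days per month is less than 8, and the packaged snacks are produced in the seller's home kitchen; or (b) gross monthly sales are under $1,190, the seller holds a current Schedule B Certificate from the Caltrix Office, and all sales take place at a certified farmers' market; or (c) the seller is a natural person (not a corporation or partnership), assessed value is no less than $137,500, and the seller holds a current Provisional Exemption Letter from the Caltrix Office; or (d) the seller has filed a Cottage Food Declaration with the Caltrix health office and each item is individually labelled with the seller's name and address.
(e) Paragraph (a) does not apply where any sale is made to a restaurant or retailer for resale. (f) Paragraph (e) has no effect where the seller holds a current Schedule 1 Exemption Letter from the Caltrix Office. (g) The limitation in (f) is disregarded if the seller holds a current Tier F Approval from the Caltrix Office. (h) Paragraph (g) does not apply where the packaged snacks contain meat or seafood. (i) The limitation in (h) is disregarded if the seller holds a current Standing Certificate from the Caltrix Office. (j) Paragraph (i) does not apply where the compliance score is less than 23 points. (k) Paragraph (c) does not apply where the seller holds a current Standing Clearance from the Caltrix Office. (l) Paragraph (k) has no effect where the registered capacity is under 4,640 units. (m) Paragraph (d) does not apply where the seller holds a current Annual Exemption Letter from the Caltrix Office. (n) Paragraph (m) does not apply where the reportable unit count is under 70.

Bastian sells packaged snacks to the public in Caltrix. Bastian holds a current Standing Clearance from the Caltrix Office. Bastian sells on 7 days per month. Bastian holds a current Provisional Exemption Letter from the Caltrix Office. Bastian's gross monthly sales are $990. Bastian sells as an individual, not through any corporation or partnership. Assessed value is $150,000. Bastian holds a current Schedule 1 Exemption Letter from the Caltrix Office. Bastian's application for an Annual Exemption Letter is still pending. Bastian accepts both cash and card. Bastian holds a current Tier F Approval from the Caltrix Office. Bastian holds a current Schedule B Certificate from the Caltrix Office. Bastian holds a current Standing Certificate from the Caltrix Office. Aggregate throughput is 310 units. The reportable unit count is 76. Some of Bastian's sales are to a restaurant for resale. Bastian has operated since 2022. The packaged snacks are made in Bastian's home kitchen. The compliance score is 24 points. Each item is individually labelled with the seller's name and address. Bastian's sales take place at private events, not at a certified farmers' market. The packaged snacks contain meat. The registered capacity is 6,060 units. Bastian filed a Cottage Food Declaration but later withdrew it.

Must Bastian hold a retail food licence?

Yes — Bastian must hold a retail food licence.

Exception (a) is satisfied on its face — aggregate throughput is 310 units, under the 420 units limit; the number of selling days per month is 7, less than the 8 limit; the packaged snacks are home-kitchen produced. But applying paragraphs (e)–(j): (e) operates against (a): some sales are to a restaurant for resale. (f) operates (a current Schedule 1 Exemption Letter is held), but yields to (g): (g) operates against (f): a current Tier F Approval is held. (h) would limit (g) — the packaged snacks contain meat — but (i) sets (h) aside: (i) operates — a current Standing Certificate is held. (j), which would lift (i), is not engaged — the compliance score is 24 points, not less than 23 points. Exception (a) does not apply.
Exception (b) requires that all sales take place at a certified farmers' market; but sales are at private events, not a certified farmers' market, so (b) is unavailable.
Exception (c)'s conditions are all satisfied: the seller is a natural person; assessed value is $150,000, meeting the $137,500 threshold; a current Provisional Exemption Letter is held. But applying paragraphs (k)–(l): (k) applies — a current Standing Clearance is held. (l) is not engaged (the registered capacity is 6,060 units, not under 4,640 units), so (k) stands. So (c) is unavailable.
Exception (d) requires that the seller has filed a Cottage Food Declaration with the Caltrix health office; but the Cottage Food Declaration was withdrawn, so (d) is unavailable.
No exception is made out. Bastian falls within the general rule.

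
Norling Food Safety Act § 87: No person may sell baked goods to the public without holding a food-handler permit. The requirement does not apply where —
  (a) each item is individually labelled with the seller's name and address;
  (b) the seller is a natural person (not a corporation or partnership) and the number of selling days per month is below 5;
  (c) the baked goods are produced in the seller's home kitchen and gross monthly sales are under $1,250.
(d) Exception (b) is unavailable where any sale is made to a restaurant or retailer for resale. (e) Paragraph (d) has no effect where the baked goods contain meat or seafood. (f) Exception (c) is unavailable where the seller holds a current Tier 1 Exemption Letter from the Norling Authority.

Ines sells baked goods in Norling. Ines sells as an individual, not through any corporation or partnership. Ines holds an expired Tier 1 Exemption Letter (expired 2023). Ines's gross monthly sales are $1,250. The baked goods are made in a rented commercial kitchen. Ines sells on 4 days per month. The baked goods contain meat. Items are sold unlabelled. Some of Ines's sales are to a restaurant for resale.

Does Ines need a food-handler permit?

No — exception (b) applies; Ines is not required to hold a food-handler permit.

Exception (a) does not apply: items are sold unlabelled.
Exception (b)'s conditions are all satisfied: the seller is a natural person; the number of selling days per month is 4, below the 5 limit. Applying paragraphs (d)–(e): (d) is engaged (some sales are to a restaurant for resale), but yields to (e): (e) applies — the baked goods contain meat. (b) remains available.
Exception (c) requires that the baked goods are produced in the seller's home kitchen; but the baked goods are made in a commercial kitchen, not a home kitchen, so (c) is unavailable.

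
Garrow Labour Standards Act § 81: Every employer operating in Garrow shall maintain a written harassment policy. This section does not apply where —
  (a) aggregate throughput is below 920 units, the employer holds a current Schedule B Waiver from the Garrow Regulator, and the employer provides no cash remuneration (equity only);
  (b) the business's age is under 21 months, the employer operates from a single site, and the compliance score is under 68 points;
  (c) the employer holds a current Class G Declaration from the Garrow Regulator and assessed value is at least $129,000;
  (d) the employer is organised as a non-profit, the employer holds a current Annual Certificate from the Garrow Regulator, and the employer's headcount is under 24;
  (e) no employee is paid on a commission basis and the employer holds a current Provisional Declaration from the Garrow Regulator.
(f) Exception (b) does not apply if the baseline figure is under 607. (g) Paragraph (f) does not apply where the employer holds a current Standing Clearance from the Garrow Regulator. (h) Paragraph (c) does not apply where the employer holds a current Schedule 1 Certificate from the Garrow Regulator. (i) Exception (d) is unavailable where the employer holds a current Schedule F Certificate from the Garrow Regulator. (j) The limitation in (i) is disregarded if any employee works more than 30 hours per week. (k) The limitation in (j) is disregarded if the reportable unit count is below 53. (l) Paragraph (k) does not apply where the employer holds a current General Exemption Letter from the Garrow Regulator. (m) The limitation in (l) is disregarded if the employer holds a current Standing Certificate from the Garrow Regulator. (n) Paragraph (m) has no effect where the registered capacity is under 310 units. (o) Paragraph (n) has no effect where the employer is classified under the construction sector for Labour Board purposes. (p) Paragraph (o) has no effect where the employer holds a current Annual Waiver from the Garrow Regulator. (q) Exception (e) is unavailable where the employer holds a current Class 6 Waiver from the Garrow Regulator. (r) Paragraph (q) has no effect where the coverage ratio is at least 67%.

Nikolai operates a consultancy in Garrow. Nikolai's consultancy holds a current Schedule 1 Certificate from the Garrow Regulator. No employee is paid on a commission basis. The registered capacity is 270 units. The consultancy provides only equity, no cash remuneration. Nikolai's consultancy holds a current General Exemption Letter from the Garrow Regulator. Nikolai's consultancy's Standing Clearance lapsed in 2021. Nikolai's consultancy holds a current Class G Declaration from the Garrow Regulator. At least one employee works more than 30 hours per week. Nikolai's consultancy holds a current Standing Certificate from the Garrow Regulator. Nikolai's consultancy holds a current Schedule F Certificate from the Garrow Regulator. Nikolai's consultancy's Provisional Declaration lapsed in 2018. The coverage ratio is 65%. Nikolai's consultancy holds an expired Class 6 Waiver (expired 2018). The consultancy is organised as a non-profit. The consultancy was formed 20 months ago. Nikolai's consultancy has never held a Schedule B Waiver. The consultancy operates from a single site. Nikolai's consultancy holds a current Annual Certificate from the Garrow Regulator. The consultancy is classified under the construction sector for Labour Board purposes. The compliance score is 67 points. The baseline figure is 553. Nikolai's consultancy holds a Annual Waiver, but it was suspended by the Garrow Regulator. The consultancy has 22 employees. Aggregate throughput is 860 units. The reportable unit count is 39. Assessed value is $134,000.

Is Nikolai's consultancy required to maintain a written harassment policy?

Yes — Nikolai's consultancy must maintain a written harassment policy.

Exception (a) fails — no current Schedule B Waiver is held.
Exception (b)'s conditions are all satisfied: the business's age is 20 months, under the 21 months limit; the employer operates from a single site; the compliance score is 67 points, under the 68 points limit. However, paragraphs (f)–(g) must be considered: (f) is engaged — the baseline figure is 553, under the 607 limit. (g), which would lift (f), does not operate here — there is no Standing Clearance in force. So (b) is unavailable.
Exception (c)'s conditions are all satisfied: a current Class G Declaration is held; assessed value is $134,000, meeting the $129,000 threshold. However, paragraph (h) must be considered: (h) operates against (c): a current Schedule 1 Certificate is held. So (c) is unavailable.
Exception (d)'s conditions are all satisfied: the employer is a non-profit; a current Annual Certificate is held; the employer's headcount is 22, under the 24 limit. However, paragraphs (i)–(p) must be considered: (i) operates against (d): a current Schedule F Certificate is held. (j) operates (at least one employee exceeds 30 hours/week), but is overridden by (k): (k) operates against (j): the reportable unit count is 39, below the 53 limit. (l) applies (a current General Exemption Letter is held), but is displaced by (m): (m) operates against (l): a current Standing Certificate is held. (n) would limit (m) — the registered capacity is 270 units, under the 310 units limit — but (o) sets (n) aside: (o) is engaged — the consultancy is classified under the construction sector. (p), which would lift (o), does not operate here — the Annual Waiver is not current. So (d) is unavailable.
Exception (e) requires that the employer holds a current Provisional Declaration from the Garrow Regulator; but there is no Provisional Declaration in force, so (e) is unavailable.
None of the exceptions is available; § 81 applies in full.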